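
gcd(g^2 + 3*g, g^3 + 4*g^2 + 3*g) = g^2 + 3*g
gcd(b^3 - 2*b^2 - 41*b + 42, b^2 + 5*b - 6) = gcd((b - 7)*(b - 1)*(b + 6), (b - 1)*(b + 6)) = b^2 + 5*b - 6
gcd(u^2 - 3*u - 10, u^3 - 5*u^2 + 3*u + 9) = 1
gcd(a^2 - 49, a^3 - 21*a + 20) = 1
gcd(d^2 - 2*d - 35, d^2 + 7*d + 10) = d + 5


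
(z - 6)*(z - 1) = z^2 - 7*z + 6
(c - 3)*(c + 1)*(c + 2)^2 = c^4 + 2*c^3 - 7*c^2 - 20*c - 12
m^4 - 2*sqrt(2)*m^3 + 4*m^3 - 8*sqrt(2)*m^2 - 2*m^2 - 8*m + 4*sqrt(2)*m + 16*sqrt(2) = (m + 4)*(m - 2*sqrt(2))*(m - sqrt(2))*(m + sqrt(2))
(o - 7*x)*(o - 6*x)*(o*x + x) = o^3*x - 13*o^2*x^2 + o^2*x + 42*o*x^3 - 13*o*x^2 + 42*x^3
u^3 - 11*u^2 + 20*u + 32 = (u - 8)*(u - 4)*(u + 1)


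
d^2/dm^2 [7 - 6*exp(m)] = -6*exp(m)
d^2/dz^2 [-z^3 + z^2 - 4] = 2 - 6*z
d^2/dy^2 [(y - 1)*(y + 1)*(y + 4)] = 6*y + 8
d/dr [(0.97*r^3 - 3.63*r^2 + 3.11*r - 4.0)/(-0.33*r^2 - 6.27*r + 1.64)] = (-0.3201*r^4 - 12.1638*r^3 + 28.5588*r^2 - 14.5464*r - 19.9796)/(0.1089*r^4 + 4.1382*r^3 + 38.2305*r^2 - 20.5656*r + 2.6896)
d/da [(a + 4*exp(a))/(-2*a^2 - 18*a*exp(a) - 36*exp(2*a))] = ((a + 4*exp(a))*(9*a*exp(a) + 2*a + 36*exp(2*a) + 9*exp(a)) - (4*exp(a) + 1)*(a^2 + 9*a*exp(a) + 18*exp(2*a)))/(2*(a^2 + 9*a*exp(a) + 18*exp(2*a))^2)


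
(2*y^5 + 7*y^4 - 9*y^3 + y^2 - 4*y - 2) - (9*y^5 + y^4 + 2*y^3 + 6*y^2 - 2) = -7*y^5 + 6*y^4 - 11*y^3 - 5*y^2 - 4*y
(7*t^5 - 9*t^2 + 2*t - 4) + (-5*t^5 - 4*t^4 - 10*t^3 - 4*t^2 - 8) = 2*t^5 - 4*t^4 - 10*t^3 - 13*t^2 + 2*t - 12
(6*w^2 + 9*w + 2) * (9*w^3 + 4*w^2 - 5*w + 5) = 54*w^5 + 105*w^4 + 24*w^3 - 7*w^2 + 35*w + 10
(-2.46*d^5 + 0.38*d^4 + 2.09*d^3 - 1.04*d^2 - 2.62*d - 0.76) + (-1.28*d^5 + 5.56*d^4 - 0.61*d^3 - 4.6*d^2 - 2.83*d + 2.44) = -3.74*d^5 + 5.94*d^4 + 1.48*d^3 - 5.64*d^2 - 5.45*d + 1.68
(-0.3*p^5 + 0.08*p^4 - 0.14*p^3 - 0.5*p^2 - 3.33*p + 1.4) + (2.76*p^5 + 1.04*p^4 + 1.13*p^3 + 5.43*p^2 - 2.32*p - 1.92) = 2.46*p^5 + 1.12*p^4 + 0.99*p^3 + 4.93*p^2 - 5.65*p - 0.52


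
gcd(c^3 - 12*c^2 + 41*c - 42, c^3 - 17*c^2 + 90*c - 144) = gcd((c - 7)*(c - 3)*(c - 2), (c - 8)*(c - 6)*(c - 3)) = c - 3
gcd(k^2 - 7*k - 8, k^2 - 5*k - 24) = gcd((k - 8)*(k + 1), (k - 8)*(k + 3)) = k - 8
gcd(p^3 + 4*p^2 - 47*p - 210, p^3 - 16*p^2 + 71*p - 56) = p - 7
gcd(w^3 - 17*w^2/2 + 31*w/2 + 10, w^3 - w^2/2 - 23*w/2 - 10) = w - 4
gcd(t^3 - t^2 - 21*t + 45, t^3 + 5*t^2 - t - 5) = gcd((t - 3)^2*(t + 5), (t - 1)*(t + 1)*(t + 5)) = t + 5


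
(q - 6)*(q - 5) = q^2 - 11*q + 30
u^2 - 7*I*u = u*(u - 7*I)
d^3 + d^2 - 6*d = d*(d - 2)*(d + 3)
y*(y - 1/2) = y^2 - y/2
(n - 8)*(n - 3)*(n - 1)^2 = n^4 - 13*n^3 + 47*n^2 - 59*n + 24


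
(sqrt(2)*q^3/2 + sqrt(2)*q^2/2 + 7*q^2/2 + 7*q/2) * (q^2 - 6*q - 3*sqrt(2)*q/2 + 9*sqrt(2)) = sqrt(2)*q^5/2 - 5*sqrt(2)*q^4/2 + 2*q^4 - 33*sqrt(2)*q^3/4 - 10*q^3 - 12*q^2 + 105*sqrt(2)*q^2/4 + 63*sqrt(2)*q/2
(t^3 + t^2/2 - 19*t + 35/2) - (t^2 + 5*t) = t^3 - t^2/2 - 24*t + 35/2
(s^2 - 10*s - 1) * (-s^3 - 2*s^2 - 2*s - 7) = -s^5 + 8*s^4 + 19*s^3 + 15*s^2 + 72*s + 7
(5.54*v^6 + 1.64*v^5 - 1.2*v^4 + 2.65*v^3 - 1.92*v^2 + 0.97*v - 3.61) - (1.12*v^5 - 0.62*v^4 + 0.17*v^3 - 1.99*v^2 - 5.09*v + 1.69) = 5.54*v^6 + 0.52*v^5 - 0.58*v^4 + 2.48*v^3 + 0.0700000000000001*v^2 + 6.06*v - 5.3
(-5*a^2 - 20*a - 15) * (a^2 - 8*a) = -5*a^4 + 20*a^3 + 145*a^2 + 120*a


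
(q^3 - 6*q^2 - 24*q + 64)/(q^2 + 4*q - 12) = (q^2 - 4*q - 32)/(q + 6)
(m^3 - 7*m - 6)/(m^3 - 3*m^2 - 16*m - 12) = (m - 3)/(m - 6)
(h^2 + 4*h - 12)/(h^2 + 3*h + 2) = (h^2 + 4*h - 12)/(h^2 + 3*h + 2)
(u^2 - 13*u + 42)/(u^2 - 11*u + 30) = (u - 7)/(u - 5)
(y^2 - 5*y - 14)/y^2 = 1 - 5/y - 14/y^2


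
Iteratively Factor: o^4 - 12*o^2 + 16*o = (o + 4)*(o^3 - 4*o^2 + 4*o) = (o - 2)*(o + 4)*(o^2 - 2*o) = o*(o - 2)*(o + 4)*(o - 2)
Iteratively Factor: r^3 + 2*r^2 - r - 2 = (r - 1)*(r^2 + 3*r + 2) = (r - 1)*(r + 2)*(r + 1)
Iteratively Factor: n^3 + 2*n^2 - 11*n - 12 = (n - 3)*(n^2 + 5*n + 4) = (n - 3)*(n + 1)*(n + 4)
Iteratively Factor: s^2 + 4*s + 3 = (s + 3)*(s + 1)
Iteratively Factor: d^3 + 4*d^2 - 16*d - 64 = (d + 4)*(d^2 - 16) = (d - 4)*(d + 4)*(d + 4)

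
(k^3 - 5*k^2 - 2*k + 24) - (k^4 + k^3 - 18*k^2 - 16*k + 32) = -k^4 + 13*k^2 + 14*k - 8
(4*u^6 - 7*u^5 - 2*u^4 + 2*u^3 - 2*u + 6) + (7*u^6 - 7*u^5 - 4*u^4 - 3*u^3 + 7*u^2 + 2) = 11*u^6 - 14*u^5 - 6*u^4 - u^3 + 7*u^2 - 2*u + 8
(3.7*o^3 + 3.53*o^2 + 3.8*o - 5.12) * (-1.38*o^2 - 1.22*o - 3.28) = -5.106*o^5 - 9.3854*o^4 - 21.6866*o^3 - 9.1488*o^2 - 6.2176*o + 16.7936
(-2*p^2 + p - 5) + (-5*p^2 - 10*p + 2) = -7*p^2 - 9*p - 3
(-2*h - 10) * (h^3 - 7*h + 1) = -2*h^4 - 10*h^3 + 14*h^2 + 68*h - 10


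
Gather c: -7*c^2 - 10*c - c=-7*c^2 - 11*c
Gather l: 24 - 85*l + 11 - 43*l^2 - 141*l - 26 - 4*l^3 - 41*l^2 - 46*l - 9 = -4*l^3 - 84*l^2 - 272*l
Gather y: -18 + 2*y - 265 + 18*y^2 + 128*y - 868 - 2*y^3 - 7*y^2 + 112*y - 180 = -2*y^3 + 11*y^2 + 242*y - 1331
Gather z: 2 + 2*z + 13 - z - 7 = z + 8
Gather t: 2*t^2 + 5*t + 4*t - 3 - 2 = 2*t^2 + 9*t - 5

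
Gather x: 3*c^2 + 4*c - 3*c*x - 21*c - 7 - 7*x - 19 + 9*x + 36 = 3*c^2 - 17*c + x*(2 - 3*c) + 10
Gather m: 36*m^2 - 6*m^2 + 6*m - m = 30*m^2 + 5*m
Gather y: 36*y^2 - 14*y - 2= 36*y^2 - 14*y - 2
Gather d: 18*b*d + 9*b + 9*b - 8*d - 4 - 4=18*b + d*(18*b - 8) - 8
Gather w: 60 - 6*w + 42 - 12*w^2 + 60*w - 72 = -12*w^2 + 54*w + 30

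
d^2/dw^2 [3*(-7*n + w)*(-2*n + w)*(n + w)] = -48*n + 18*w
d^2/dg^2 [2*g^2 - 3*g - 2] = 4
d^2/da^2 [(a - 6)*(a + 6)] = 2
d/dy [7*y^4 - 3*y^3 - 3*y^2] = y*(28*y^2 - 9*y - 6)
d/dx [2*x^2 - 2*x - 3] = 4*x - 2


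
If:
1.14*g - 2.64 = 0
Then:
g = 2.32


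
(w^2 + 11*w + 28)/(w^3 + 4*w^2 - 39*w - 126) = (w + 4)/(w^2 - 3*w - 18)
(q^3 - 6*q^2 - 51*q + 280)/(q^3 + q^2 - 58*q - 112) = (q - 5)/(q + 2)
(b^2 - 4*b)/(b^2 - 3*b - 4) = b/(b + 1)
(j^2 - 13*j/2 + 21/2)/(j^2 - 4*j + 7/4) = 2*(j - 3)/(2*j - 1)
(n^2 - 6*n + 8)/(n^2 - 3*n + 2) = (n - 4)/(n - 1)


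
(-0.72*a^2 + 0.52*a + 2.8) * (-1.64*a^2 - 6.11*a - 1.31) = 1.1808*a^4 + 3.5464*a^3 - 6.826*a^2 - 17.7892*a - 3.668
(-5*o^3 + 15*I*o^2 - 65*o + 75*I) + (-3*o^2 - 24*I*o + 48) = -5*o^3 - 3*o^2 + 15*I*o^2 - 65*o - 24*I*o + 48 + 75*I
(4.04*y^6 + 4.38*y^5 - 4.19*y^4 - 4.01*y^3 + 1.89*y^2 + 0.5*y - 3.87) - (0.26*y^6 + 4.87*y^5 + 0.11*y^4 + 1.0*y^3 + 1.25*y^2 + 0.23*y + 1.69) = 3.78*y^6 - 0.49*y^5 - 4.3*y^4 - 5.01*y^3 + 0.64*y^2 + 0.27*y - 5.56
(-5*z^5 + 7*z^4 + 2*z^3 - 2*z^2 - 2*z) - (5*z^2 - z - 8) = -5*z^5 + 7*z^4 + 2*z^3 - 7*z^2 - z + 8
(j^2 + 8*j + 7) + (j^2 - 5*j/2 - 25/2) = 2*j^2 + 11*j/2 - 11/2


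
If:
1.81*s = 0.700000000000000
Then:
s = 0.39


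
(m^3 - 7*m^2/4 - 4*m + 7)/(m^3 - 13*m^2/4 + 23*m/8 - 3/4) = 2*(4*m^2 + m - 14)/(8*m^2 - 10*m + 3)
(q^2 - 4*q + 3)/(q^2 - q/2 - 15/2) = 2*(q - 1)/(2*q + 5)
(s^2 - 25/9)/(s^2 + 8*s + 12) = (s^2 - 25/9)/(s^2 + 8*s + 12)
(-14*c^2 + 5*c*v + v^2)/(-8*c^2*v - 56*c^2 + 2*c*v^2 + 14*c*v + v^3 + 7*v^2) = (7*c + v)/(4*c*v + 28*c + v^2 + 7*v)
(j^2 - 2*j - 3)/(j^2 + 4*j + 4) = (j^2 - 2*j - 3)/(j^2 + 4*j + 4)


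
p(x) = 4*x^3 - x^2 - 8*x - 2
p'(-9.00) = 982.00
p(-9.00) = -2927.00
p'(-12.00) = 1744.00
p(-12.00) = -6962.00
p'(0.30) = -7.52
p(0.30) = -4.38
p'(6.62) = 504.65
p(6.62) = 1061.69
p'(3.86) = 163.08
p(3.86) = 182.27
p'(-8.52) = 880.12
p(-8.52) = -2480.31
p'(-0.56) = -3.12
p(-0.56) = 1.46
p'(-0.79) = 1.07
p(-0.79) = 1.72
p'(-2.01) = 44.50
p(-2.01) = -22.44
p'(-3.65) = 159.17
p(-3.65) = -180.63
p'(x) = 12*x^2 - 2*x - 8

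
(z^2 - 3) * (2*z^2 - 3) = 2*z^4 - 9*z^2 + 9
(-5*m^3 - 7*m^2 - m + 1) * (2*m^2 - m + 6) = -10*m^5 - 9*m^4 - 25*m^3 - 39*m^2 - 7*m + 6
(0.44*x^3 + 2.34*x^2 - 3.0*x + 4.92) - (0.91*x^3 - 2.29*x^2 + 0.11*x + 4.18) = -0.47*x^3 + 4.63*x^2 - 3.11*x + 0.74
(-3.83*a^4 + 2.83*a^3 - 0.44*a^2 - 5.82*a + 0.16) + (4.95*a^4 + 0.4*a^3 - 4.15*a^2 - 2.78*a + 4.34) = 1.12*a^4 + 3.23*a^3 - 4.59*a^2 - 8.6*a + 4.5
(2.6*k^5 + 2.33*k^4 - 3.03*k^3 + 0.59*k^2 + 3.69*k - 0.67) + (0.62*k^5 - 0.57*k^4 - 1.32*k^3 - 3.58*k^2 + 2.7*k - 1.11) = 3.22*k^5 + 1.76*k^4 - 4.35*k^3 - 2.99*k^2 + 6.39*k - 1.78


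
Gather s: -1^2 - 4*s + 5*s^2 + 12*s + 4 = 5*s^2 + 8*s + 3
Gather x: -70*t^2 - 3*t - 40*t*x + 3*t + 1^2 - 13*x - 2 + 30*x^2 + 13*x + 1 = -70*t^2 - 40*t*x + 30*x^2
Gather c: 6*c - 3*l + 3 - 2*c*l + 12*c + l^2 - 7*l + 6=c*(18 - 2*l) + l^2 - 10*l + 9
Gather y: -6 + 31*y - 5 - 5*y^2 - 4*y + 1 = -5*y^2 + 27*y - 10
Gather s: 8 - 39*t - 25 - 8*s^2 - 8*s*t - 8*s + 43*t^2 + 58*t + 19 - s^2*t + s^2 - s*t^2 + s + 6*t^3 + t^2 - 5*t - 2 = s^2*(-t - 7) + s*(-t^2 - 8*t - 7) + 6*t^3 + 44*t^2 + 14*t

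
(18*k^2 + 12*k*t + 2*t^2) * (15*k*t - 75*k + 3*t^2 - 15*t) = 270*k^3*t - 1350*k^3 + 234*k^2*t^2 - 1170*k^2*t + 66*k*t^3 - 330*k*t^2 + 6*t^4 - 30*t^3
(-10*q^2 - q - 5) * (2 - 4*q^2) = 40*q^4 + 4*q^3 - 2*q - 10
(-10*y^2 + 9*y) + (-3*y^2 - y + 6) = -13*y^2 + 8*y + 6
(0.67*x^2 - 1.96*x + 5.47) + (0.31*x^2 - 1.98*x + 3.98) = 0.98*x^2 - 3.94*x + 9.45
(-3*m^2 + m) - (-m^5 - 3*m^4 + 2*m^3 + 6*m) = m^5 + 3*m^4 - 2*m^3 - 3*m^2 - 5*m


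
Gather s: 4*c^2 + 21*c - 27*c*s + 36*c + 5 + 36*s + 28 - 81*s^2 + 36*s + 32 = 4*c^2 + 57*c - 81*s^2 + s*(72 - 27*c) + 65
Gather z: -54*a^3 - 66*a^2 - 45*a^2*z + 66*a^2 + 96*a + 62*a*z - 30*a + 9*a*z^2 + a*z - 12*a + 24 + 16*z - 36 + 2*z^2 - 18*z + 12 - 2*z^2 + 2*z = -54*a^3 + 9*a*z^2 + 54*a + z*(-45*a^2 + 63*a)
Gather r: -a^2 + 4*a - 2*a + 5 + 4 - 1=-a^2 + 2*a + 8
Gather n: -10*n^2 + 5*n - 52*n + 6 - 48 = -10*n^2 - 47*n - 42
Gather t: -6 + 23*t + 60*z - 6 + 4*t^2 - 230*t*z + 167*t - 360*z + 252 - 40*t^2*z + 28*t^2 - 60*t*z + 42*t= t^2*(32 - 40*z) + t*(232 - 290*z) - 300*z + 240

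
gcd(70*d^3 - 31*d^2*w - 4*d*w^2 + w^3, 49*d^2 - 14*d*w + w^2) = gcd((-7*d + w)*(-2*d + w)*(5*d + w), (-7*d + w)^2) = -7*d + w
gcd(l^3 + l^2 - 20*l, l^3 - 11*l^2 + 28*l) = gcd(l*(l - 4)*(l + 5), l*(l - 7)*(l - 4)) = l^2 - 4*l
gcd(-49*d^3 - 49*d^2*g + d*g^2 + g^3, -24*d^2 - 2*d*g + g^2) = 1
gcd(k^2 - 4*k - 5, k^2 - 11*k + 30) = k - 5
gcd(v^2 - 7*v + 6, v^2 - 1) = v - 1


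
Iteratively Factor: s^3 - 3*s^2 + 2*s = (s - 2)*(s^2 - s) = (s - 2)*(s - 1)*(s)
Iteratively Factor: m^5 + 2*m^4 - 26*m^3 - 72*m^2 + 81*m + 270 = (m - 5)*(m^4 + 7*m^3 + 9*m^2 - 27*m - 54) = (m - 5)*(m + 3)*(m^3 + 4*m^2 - 3*m - 18) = (m - 5)*(m + 3)^2*(m^2 + m - 6) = (m - 5)*(m + 3)^3*(m - 2)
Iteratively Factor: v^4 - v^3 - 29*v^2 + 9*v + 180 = (v + 4)*(v^3 - 5*v^2 - 9*v + 45) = (v - 5)*(v + 4)*(v^2 - 9) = (v - 5)*(v + 3)*(v + 4)*(v - 3)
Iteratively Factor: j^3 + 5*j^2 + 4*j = (j + 1)*(j^2 + 4*j) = j*(j + 1)*(j + 4)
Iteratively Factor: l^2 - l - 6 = (l + 2)*(l - 3)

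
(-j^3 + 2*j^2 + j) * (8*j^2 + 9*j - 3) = -8*j^5 + 7*j^4 + 29*j^3 + 3*j^2 - 3*j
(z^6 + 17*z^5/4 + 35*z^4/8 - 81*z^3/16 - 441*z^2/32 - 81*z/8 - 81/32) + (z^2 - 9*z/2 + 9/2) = z^6 + 17*z^5/4 + 35*z^4/8 - 81*z^3/16 - 409*z^2/32 - 117*z/8 + 63/32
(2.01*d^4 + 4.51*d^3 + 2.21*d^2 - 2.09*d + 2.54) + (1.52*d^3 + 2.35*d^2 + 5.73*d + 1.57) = 2.01*d^4 + 6.03*d^3 + 4.56*d^2 + 3.64*d + 4.11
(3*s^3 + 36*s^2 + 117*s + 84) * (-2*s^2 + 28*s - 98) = -6*s^5 + 12*s^4 + 480*s^3 - 420*s^2 - 9114*s - 8232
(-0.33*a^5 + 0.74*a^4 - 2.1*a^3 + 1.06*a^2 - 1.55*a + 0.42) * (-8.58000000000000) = 2.8314*a^5 - 6.3492*a^4 + 18.018*a^3 - 9.0948*a^2 + 13.299*a - 3.6036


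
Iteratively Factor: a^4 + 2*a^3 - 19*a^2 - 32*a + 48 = (a - 4)*(a^3 + 6*a^2 + 5*a - 12) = (a - 4)*(a - 1)*(a^2 + 7*a + 12) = (a - 4)*(a - 1)*(a + 4)*(a + 3)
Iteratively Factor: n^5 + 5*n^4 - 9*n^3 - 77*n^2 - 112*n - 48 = (n + 1)*(n^4 + 4*n^3 - 13*n^2 - 64*n - 48) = (n - 4)*(n + 1)*(n^3 + 8*n^2 + 19*n + 12) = (n - 4)*(n + 1)^2*(n^2 + 7*n + 12) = (n - 4)*(n + 1)^2*(n + 3)*(n + 4)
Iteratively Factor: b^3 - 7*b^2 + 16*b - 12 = (b - 2)*(b^2 - 5*b + 6) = (b - 2)^2*(b - 3)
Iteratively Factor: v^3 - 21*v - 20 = (v + 4)*(v^2 - 4*v - 5) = (v + 1)*(v + 4)*(v - 5)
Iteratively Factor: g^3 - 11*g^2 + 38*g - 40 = (g - 2)*(g^2 - 9*g + 20) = (g - 4)*(g - 2)*(g - 5)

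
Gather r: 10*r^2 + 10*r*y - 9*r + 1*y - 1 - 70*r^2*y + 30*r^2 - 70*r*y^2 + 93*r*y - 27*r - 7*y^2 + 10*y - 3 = r^2*(40 - 70*y) + r*(-70*y^2 + 103*y - 36) - 7*y^2 + 11*y - 4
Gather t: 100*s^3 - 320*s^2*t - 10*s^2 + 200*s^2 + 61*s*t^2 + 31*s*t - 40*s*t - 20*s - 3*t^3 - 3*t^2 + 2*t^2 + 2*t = 100*s^3 + 190*s^2 - 20*s - 3*t^3 + t^2*(61*s - 1) + t*(-320*s^2 - 9*s + 2)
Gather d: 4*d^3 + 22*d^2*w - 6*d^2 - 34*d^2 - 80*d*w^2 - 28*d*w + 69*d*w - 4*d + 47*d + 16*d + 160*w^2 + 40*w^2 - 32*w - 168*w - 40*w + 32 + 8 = 4*d^3 + d^2*(22*w - 40) + d*(-80*w^2 + 41*w + 59) + 200*w^2 - 240*w + 40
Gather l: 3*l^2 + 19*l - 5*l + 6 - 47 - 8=3*l^2 + 14*l - 49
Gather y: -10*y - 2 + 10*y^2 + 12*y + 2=10*y^2 + 2*y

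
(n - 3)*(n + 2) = n^2 - n - 6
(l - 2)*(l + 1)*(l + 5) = l^3 + 4*l^2 - 7*l - 10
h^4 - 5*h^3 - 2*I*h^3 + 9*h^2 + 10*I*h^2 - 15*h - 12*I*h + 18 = (h - 3)*(h - 2)*(h - 3*I)*(h + I)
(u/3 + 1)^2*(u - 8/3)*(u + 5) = u^4/9 + 25*u^3/27 + 29*u^2/27 - 59*u/9 - 40/3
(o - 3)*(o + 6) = o^2 + 3*o - 18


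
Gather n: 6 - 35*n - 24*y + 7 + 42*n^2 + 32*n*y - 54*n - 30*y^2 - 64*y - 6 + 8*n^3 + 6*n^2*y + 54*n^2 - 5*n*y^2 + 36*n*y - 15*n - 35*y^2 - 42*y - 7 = 8*n^3 + n^2*(6*y + 96) + n*(-5*y^2 + 68*y - 104) - 65*y^2 - 130*y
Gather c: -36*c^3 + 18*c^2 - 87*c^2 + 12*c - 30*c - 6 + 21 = -36*c^3 - 69*c^2 - 18*c + 15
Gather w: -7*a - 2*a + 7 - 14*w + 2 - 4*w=-9*a - 18*w + 9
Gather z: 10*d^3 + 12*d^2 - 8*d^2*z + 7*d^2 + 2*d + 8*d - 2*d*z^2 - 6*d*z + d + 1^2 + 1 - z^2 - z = 10*d^3 + 19*d^2 + 11*d + z^2*(-2*d - 1) + z*(-8*d^2 - 6*d - 1) + 2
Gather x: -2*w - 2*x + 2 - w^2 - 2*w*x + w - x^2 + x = -w^2 - w - x^2 + x*(-2*w - 1) + 2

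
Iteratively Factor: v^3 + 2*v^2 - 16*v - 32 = (v + 4)*(v^2 - 2*v - 8) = (v + 2)*(v + 4)*(v - 4)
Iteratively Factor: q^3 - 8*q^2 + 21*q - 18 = (q - 3)*(q^2 - 5*q + 6) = (q - 3)*(q - 2)*(q - 3)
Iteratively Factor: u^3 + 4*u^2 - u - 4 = (u + 1)*(u^2 + 3*u - 4) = (u - 1)*(u + 1)*(u + 4)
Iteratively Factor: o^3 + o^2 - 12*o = (o - 3)*(o^2 + 4*o) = (o - 3)*(o + 4)*(o)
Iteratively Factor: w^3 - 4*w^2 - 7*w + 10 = (w + 2)*(w^2 - 6*w + 5) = (w - 1)*(w + 2)*(w - 5)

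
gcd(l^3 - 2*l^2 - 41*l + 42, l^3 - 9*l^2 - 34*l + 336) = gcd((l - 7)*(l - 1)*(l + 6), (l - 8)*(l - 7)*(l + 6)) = l^2 - l - 42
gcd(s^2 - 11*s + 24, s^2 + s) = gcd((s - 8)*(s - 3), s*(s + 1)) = 1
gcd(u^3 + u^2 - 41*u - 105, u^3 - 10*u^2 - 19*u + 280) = u^2 - 2*u - 35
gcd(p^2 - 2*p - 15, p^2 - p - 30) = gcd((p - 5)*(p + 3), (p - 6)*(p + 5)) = 1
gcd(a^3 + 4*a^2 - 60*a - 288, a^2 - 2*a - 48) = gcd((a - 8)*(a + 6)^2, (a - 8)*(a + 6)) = a^2 - 2*a - 48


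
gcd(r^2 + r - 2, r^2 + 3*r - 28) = 1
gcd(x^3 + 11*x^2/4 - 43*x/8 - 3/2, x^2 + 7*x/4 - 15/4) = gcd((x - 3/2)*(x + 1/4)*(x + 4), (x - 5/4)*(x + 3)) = 1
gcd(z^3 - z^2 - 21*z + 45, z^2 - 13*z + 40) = 1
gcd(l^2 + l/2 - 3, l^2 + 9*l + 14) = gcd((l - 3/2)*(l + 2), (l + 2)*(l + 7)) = l + 2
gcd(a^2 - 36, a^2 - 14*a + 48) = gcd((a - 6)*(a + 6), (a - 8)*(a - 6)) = a - 6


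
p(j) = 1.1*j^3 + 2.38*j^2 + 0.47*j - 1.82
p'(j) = 3.3*j^2 + 4.76*j + 0.47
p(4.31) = 132.49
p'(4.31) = 82.29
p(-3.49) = -21.23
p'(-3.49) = 24.05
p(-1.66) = -1.07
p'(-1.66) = 1.66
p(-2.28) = -3.56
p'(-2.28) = 6.77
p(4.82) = 178.92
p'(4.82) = 100.08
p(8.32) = 800.36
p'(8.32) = 268.51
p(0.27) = -1.50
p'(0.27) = 2.00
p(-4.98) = -80.99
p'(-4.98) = 58.61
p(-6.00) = -156.56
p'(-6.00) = 90.71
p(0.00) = -1.82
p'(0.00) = 0.47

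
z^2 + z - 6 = (z - 2)*(z + 3)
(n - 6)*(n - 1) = n^2 - 7*n + 6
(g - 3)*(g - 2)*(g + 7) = g^3 + 2*g^2 - 29*g + 42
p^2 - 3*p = p*(p - 3)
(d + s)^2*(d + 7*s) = d^3 + 9*d^2*s + 15*d*s^2 + 7*s^3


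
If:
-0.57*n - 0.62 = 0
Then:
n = -1.09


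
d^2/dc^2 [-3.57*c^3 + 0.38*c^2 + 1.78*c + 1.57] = 0.76 - 21.42*c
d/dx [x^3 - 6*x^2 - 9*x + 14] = 3*x^2 - 12*x - 9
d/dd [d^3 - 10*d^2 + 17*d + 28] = 3*d^2 - 20*d + 17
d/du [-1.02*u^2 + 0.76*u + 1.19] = 0.76 - 2.04*u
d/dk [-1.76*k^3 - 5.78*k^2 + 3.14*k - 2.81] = -5.28*k^2 - 11.56*k + 3.14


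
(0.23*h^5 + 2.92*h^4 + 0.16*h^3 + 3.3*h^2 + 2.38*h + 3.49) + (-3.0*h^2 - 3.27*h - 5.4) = 0.23*h^5 + 2.92*h^4 + 0.16*h^3 + 0.3*h^2 - 0.89*h - 1.91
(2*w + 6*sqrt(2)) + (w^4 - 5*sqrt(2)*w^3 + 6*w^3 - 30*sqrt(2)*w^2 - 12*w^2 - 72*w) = w^4 - 5*sqrt(2)*w^3 + 6*w^3 - 30*sqrt(2)*w^2 - 12*w^2 - 70*w + 6*sqrt(2)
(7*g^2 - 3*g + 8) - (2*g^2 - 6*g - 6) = 5*g^2 + 3*g + 14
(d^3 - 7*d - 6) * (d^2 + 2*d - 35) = d^5 + 2*d^4 - 42*d^3 - 20*d^2 + 233*d + 210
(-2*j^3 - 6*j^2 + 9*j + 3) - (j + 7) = -2*j^3 - 6*j^2 + 8*j - 4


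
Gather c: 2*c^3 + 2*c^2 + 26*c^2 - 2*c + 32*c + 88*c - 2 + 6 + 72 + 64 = 2*c^3 + 28*c^2 + 118*c + 140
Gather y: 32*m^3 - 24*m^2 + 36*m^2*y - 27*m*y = 32*m^3 - 24*m^2 + y*(36*m^2 - 27*m)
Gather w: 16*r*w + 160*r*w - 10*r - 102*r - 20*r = 176*r*w - 132*r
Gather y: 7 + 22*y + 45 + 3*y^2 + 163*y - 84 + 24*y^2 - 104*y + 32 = 27*y^2 + 81*y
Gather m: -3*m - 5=-3*m - 5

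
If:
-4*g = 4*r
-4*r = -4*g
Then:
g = 0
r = 0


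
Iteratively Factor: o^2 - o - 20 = (o + 4)*(o - 5)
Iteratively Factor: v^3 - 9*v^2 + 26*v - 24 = (v - 4)*(v^2 - 5*v + 6) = (v - 4)*(v - 3)*(v - 2)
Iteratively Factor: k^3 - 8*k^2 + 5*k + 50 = (k + 2)*(k^2 - 10*k + 25) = (k - 5)*(k + 2)*(k - 5)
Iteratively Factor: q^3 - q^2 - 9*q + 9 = (q - 3)*(q^2 + 2*q - 3) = (q - 3)*(q - 1)*(q + 3)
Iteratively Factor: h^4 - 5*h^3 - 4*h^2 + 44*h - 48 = (h + 3)*(h^3 - 8*h^2 + 20*h - 16) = (h - 4)*(h + 3)*(h^2 - 4*h + 4) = (h - 4)*(h - 2)*(h + 3)*(h - 2)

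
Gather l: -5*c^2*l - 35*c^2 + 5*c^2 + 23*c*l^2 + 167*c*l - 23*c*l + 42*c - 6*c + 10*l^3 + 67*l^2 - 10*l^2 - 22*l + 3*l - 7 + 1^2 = -30*c^2 + 36*c + 10*l^3 + l^2*(23*c + 57) + l*(-5*c^2 + 144*c - 19) - 6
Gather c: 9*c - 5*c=4*c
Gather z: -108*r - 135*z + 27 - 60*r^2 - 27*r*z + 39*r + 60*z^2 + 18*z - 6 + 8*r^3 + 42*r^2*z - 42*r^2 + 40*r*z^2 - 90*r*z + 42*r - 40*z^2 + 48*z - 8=8*r^3 - 102*r^2 - 27*r + z^2*(40*r + 20) + z*(42*r^2 - 117*r - 69) + 13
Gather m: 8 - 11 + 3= 0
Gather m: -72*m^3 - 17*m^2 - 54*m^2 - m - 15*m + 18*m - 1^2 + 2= -72*m^3 - 71*m^2 + 2*m + 1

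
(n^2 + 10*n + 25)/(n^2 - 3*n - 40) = (n + 5)/(n - 8)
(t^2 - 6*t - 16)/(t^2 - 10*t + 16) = (t + 2)/(t - 2)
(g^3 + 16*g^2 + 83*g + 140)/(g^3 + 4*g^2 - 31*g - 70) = (g^2 + 9*g + 20)/(g^2 - 3*g - 10)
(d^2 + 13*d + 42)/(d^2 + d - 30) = (d + 7)/(d - 5)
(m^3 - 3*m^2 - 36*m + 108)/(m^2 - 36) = m - 3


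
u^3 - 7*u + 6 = (u - 2)*(u - 1)*(u + 3)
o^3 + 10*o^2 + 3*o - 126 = (o - 3)*(o + 6)*(o + 7)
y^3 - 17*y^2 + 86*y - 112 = (y - 8)*(y - 7)*(y - 2)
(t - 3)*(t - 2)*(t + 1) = t^3 - 4*t^2 + t + 6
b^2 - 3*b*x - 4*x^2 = (b - 4*x)*(b + x)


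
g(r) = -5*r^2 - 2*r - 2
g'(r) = -10*r - 2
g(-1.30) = -7.85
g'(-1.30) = 11.00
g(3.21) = -59.94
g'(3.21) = -34.10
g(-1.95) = -17.11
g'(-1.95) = 17.50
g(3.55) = -72.11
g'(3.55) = -37.50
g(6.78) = -245.40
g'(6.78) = -69.80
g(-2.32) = -24.27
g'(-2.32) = 21.20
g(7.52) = -299.79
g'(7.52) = -77.20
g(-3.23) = -47.70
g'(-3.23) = 30.30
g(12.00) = -746.00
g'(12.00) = -122.00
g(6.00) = -194.00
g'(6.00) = -62.00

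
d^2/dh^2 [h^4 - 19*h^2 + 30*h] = 12*h^2 - 38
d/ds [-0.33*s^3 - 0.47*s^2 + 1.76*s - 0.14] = -0.99*s^2 - 0.94*s + 1.76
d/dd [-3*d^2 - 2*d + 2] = -6*d - 2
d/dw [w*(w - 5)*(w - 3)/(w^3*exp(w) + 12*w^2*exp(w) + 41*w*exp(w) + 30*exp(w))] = (-w^6 - 4*w^5 + 60*w^4 + 170*w^3 - 793*w^2 - 930*w + 450)*exp(-w)/(w^6 + 24*w^5 + 226*w^4 + 1044*w^3 + 2401*w^2 + 2460*w + 900)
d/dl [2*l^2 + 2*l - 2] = 4*l + 2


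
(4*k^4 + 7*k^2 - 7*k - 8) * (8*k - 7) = 32*k^5 - 28*k^4 + 56*k^3 - 105*k^2 - 15*k + 56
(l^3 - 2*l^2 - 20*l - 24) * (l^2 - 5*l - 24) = l^5 - 7*l^4 - 34*l^3 + 124*l^2 + 600*l + 576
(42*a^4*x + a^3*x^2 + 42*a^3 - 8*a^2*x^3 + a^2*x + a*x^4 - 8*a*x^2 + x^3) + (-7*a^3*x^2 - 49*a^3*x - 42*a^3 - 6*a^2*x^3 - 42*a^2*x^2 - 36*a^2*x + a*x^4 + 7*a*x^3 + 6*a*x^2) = 42*a^4*x - 6*a^3*x^2 - 49*a^3*x - 14*a^2*x^3 - 42*a^2*x^2 - 35*a^2*x + 2*a*x^4 + 7*a*x^3 - 2*a*x^2 + x^3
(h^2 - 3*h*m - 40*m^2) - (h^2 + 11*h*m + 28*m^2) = -14*h*m - 68*m^2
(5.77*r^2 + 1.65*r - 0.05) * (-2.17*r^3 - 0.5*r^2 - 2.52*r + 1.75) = -12.5209*r^5 - 6.4655*r^4 - 15.2569*r^3 + 5.9645*r^2 + 3.0135*r - 0.0875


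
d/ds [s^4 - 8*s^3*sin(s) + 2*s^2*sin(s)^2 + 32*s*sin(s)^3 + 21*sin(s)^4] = -8*s^3*cos(s) + 4*s^3 - 24*s^2*sin(s) + 2*s^2*sin(2*s) + 96*s*sin(s)^2*cos(s) + 4*s*sin(s)^2 + 84*sin(s)^3*cos(s) + 32*sin(s)^3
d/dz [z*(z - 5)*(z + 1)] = 3*z^2 - 8*z - 5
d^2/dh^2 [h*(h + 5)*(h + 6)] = 6*h + 22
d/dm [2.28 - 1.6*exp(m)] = -1.6*exp(m)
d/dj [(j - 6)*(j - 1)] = 2*j - 7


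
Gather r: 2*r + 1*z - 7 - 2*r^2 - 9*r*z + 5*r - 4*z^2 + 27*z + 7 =-2*r^2 + r*(7 - 9*z) - 4*z^2 + 28*z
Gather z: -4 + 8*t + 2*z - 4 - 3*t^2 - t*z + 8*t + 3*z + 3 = -3*t^2 + 16*t + z*(5 - t) - 5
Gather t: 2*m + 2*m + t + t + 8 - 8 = 4*m + 2*t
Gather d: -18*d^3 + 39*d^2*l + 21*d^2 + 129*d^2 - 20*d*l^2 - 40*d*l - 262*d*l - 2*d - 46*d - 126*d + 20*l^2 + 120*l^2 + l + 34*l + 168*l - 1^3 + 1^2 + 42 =-18*d^3 + d^2*(39*l + 150) + d*(-20*l^2 - 302*l - 174) + 140*l^2 + 203*l + 42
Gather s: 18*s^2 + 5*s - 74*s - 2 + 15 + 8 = 18*s^2 - 69*s + 21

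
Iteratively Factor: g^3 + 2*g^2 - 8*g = (g - 2)*(g^2 + 4*g) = (g - 2)*(g + 4)*(g)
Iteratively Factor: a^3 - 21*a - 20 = (a + 1)*(a^2 - a - 20) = (a - 5)*(a + 1)*(a + 4)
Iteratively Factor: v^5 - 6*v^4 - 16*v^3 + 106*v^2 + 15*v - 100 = (v + 1)*(v^4 - 7*v^3 - 9*v^2 + 115*v - 100) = (v - 1)*(v + 1)*(v^3 - 6*v^2 - 15*v + 100) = (v - 1)*(v + 1)*(v + 4)*(v^2 - 10*v + 25) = (v - 5)*(v - 1)*(v + 1)*(v + 4)*(v - 5)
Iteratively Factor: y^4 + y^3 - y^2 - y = (y)*(y^3 + y^2 - y - 1) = y*(y + 1)*(y^2 - 1) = y*(y - 1)*(y + 1)*(y + 1)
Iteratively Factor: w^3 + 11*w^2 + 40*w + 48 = (w + 4)*(w^2 + 7*w + 12) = (w + 3)*(w + 4)*(w + 4)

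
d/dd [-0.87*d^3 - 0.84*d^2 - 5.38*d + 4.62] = -2.61*d^2 - 1.68*d - 5.38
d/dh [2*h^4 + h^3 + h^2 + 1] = h*(8*h^2 + 3*h + 2)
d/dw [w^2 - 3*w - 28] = 2*w - 3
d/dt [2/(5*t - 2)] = -10/(5*t - 2)^2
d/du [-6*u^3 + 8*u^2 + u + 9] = -18*u^2 + 16*u + 1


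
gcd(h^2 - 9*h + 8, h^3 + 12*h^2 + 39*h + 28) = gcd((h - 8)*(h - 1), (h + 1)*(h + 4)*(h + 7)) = 1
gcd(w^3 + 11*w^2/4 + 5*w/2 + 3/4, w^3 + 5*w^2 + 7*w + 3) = w^2 + 2*w + 1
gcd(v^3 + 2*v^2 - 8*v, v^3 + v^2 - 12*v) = v^2 + 4*v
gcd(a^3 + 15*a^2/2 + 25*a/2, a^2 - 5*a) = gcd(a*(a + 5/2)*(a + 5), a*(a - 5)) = a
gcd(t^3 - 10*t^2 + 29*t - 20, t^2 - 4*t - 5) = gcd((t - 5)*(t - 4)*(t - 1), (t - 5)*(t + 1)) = t - 5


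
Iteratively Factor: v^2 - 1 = (v - 1)*(v + 1)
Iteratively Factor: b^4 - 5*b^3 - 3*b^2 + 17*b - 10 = (b - 1)*(b^3 - 4*b^2 - 7*b + 10) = (b - 1)*(b + 2)*(b^2 - 6*b + 5) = (b - 5)*(b - 1)*(b + 2)*(b - 1)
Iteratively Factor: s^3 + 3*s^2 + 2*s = (s + 2)*(s^2 + s) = s*(s + 2)*(s + 1)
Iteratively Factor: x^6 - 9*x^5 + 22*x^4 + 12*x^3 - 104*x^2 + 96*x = (x - 3)*(x^5 - 6*x^4 + 4*x^3 + 24*x^2 - 32*x) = (x - 3)*(x + 2)*(x^4 - 8*x^3 + 20*x^2 - 16*x) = (x - 3)*(x - 2)*(x + 2)*(x^3 - 6*x^2 + 8*x) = x*(x - 3)*(x - 2)*(x + 2)*(x^2 - 6*x + 8) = x*(x - 3)*(x - 2)^2*(x + 2)*(x - 4)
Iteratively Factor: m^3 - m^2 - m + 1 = (m - 1)*(m^2 - 1) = (m - 1)^2*(m + 1)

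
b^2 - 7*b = b*(b - 7)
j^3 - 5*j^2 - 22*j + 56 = (j - 7)*(j - 2)*(j + 4)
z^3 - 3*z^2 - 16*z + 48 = (z - 4)*(z - 3)*(z + 4)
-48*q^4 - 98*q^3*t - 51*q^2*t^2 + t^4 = (-8*q + t)*(q + t)^2*(6*q + t)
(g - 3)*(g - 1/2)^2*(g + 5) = g^4 + g^3 - 67*g^2/4 + 31*g/2 - 15/4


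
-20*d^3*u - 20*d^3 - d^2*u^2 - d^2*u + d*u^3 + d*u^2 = (-5*d + u)*(4*d + u)*(d*u + d)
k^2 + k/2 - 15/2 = (k - 5/2)*(k + 3)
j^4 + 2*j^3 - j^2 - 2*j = j*(j - 1)*(j + 1)*(j + 2)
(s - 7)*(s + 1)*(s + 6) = s^3 - 43*s - 42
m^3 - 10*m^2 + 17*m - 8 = (m - 8)*(m - 1)^2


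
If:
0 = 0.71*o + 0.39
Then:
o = -0.55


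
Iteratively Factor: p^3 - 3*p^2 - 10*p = (p)*(p^2 - 3*p - 10) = p*(p - 5)*(p + 2)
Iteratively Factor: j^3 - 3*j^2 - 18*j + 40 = (j + 4)*(j^2 - 7*j + 10) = (j - 5)*(j + 4)*(j - 2)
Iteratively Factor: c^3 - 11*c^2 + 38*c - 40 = (c - 5)*(c^2 - 6*c + 8) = (c - 5)*(c - 4)*(c - 2)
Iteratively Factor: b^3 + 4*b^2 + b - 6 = (b + 2)*(b^2 + 2*b - 3) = (b + 2)*(b + 3)*(b - 1)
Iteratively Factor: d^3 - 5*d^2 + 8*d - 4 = (d - 2)*(d^2 - 3*d + 2) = (d - 2)*(d - 1)*(d - 2)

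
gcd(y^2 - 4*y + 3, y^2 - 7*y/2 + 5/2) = y - 1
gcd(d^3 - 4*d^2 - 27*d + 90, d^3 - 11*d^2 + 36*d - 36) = d^2 - 9*d + 18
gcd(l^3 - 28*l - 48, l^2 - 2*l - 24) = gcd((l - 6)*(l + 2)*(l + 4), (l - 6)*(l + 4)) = l^2 - 2*l - 24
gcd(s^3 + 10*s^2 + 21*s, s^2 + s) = s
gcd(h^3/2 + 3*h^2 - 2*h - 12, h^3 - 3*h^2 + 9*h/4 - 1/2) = h - 2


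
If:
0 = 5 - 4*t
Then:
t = 5/4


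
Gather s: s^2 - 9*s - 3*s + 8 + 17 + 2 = s^2 - 12*s + 27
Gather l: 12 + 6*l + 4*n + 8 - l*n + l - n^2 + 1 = l*(7 - n) - n^2 + 4*n + 21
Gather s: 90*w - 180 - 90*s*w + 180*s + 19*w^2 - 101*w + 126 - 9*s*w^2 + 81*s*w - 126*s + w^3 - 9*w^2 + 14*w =s*(-9*w^2 - 9*w + 54) + w^3 + 10*w^2 + 3*w - 54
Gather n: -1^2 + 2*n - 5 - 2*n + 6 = 0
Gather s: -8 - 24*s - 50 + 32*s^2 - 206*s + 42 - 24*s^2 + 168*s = 8*s^2 - 62*s - 16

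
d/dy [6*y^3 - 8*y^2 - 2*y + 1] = 18*y^2 - 16*y - 2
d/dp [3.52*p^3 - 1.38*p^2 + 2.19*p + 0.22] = 10.56*p^2 - 2.76*p + 2.19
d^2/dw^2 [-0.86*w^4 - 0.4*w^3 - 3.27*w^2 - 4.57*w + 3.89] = -10.32*w^2 - 2.4*w - 6.54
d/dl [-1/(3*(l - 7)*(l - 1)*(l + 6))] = ((l - 7)*(l - 1) + (l - 7)*(l + 6) + (l - 1)*(l + 6))/(3*(l - 7)^2*(l - 1)^2*(l + 6)^2)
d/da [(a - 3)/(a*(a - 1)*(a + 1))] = (-2*a^3 + 9*a^2 - 3)/(a^6 - 2*a^4 + a^2)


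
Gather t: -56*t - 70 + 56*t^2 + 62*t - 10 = 56*t^2 + 6*t - 80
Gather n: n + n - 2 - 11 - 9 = 2*n - 22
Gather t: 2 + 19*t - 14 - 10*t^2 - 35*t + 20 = -10*t^2 - 16*t + 8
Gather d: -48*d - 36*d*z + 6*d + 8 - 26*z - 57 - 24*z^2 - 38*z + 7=d*(-36*z - 42) - 24*z^2 - 64*z - 42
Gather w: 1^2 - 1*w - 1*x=-w - x + 1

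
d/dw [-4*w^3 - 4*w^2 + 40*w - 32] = -12*w^2 - 8*w + 40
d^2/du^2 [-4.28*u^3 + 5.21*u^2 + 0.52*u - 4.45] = 10.42 - 25.68*u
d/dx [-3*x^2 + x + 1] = 1 - 6*x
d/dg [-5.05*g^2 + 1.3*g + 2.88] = 1.3 - 10.1*g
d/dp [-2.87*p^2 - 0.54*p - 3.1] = -5.74*p - 0.54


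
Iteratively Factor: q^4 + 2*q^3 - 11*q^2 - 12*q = (q + 4)*(q^3 - 2*q^2 - 3*q) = (q + 1)*(q + 4)*(q^2 - 3*q) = q*(q + 1)*(q + 4)*(q - 3)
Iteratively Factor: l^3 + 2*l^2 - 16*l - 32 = (l + 4)*(l^2 - 2*l - 8) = (l + 2)*(l + 4)*(l - 4)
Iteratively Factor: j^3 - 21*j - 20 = (j + 1)*(j^2 - j - 20) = (j - 5)*(j + 1)*(j + 4)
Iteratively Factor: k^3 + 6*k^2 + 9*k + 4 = (k + 1)*(k^2 + 5*k + 4) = (k + 1)^2*(k + 4)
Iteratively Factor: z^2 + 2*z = (z + 2)*(z)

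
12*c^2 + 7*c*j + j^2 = (3*c + j)*(4*c + j)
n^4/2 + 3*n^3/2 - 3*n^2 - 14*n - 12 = (n/2 + 1)*(n - 3)*(n + 2)^2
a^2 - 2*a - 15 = (a - 5)*(a + 3)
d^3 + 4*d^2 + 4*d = d*(d + 2)^2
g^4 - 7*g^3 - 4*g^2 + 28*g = g*(g - 7)*(g - 2)*(g + 2)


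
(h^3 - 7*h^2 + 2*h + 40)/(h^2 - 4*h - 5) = (h^2 - 2*h - 8)/(h + 1)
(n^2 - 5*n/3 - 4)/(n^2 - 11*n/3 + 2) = (3*n + 4)/(3*n - 2)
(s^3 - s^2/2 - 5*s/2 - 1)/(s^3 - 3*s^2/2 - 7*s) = (-2*s^3 + s^2 + 5*s + 2)/(s*(-2*s^2 + 3*s + 14))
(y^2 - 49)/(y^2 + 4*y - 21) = (y - 7)/(y - 3)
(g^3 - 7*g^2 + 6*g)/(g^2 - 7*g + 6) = g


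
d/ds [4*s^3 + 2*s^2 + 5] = 4*s*(3*s + 1)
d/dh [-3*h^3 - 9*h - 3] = -9*h^2 - 9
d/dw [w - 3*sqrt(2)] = 1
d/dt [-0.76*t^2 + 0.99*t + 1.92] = 0.99 - 1.52*t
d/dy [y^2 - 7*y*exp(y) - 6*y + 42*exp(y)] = -7*y*exp(y) + 2*y + 35*exp(y) - 6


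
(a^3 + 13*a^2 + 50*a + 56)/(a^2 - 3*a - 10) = (a^2 + 11*a + 28)/(a - 5)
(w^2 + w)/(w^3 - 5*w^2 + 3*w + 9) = w/(w^2 - 6*w + 9)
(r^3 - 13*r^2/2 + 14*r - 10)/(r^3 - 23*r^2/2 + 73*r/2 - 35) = (r - 2)/(r - 7)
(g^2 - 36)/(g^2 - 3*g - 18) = (g + 6)/(g + 3)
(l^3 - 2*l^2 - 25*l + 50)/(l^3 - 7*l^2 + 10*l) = (l + 5)/l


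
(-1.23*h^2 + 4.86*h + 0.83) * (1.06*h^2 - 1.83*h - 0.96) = -1.3038*h^4 + 7.4025*h^3 - 6.8332*h^2 - 6.1845*h - 0.7968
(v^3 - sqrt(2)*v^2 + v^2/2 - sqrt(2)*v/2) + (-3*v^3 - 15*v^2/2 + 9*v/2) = -2*v^3 - 7*v^2 - sqrt(2)*v^2 - sqrt(2)*v/2 + 9*v/2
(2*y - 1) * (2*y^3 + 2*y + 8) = 4*y^4 - 2*y^3 + 4*y^2 + 14*y - 8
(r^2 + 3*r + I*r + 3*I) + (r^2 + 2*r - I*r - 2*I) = 2*r^2 + 5*r + I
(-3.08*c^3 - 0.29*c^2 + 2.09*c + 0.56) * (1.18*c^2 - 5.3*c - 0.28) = -3.6344*c^5 + 15.9818*c^4 + 4.8656*c^3 - 10.335*c^2 - 3.5532*c - 0.1568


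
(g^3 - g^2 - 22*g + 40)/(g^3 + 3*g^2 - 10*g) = (g - 4)/g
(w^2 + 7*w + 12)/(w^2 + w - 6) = (w + 4)/(w - 2)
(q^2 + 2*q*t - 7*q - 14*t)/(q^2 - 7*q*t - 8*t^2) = (-q^2 - 2*q*t + 7*q + 14*t)/(-q^2 + 7*q*t + 8*t^2)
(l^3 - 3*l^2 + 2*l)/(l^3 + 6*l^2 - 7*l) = (l - 2)/(l + 7)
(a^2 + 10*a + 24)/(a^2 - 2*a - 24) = (a + 6)/(a - 6)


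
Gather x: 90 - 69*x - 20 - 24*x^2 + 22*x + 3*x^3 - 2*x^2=3*x^3 - 26*x^2 - 47*x + 70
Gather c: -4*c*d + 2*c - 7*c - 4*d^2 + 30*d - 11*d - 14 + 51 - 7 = c*(-4*d - 5) - 4*d^2 + 19*d + 30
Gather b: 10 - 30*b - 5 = 5 - 30*b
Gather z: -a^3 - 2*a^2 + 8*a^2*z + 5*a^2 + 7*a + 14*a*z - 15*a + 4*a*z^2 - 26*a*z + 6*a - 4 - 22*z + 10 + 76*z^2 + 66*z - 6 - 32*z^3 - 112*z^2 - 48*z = -a^3 + 3*a^2 - 2*a - 32*z^3 + z^2*(4*a - 36) + z*(8*a^2 - 12*a - 4)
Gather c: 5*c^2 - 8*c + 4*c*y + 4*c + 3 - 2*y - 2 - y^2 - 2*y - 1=5*c^2 + c*(4*y - 4) - y^2 - 4*y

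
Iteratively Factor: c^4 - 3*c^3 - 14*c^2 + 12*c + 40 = (c + 2)*(c^3 - 5*c^2 - 4*c + 20) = (c - 5)*(c + 2)*(c^2 - 4) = (c - 5)*(c - 2)*(c + 2)*(c + 2)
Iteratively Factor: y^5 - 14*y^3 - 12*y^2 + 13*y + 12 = (y - 1)*(y^4 + y^3 - 13*y^2 - 25*y - 12) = (y - 1)*(y + 3)*(y^3 - 2*y^2 - 7*y - 4) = (y - 1)*(y + 1)*(y + 3)*(y^2 - 3*y - 4) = (y - 1)*(y + 1)^2*(y + 3)*(y - 4)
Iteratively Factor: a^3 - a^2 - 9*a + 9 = (a - 1)*(a^2 - 9) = (a - 1)*(a + 3)*(a - 3)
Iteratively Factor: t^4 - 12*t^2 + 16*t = (t - 2)*(t^3 + 2*t^2 - 8*t) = (t - 2)*(t + 4)*(t^2 - 2*t) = (t - 2)^2*(t + 4)*(t)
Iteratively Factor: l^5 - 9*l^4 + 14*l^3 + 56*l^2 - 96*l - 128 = (l - 4)*(l^4 - 5*l^3 - 6*l^2 + 32*l + 32) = (l - 4)*(l + 2)*(l^3 - 7*l^2 + 8*l + 16) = (l - 4)^2*(l + 2)*(l^2 - 3*l - 4) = (l - 4)^2*(l + 1)*(l + 2)*(l - 4)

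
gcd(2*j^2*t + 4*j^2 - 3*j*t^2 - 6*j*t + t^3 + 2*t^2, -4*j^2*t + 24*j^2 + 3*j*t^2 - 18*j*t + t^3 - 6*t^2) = -j + t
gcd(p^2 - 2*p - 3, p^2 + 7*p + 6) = p + 1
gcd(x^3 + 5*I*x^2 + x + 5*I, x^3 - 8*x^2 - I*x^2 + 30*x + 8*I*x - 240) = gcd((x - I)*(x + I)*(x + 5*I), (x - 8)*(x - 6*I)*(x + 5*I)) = x + 5*I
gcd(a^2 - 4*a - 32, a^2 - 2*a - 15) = 1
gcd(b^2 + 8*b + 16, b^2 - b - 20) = b + 4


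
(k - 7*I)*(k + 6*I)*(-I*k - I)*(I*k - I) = k^4 - I*k^3 + 41*k^2 + I*k - 42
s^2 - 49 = (s - 7)*(s + 7)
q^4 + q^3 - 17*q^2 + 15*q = q*(q - 3)*(q - 1)*(q + 5)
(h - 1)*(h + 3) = h^2 + 2*h - 3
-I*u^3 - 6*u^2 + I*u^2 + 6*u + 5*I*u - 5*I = (u - 5*I)*(u - I)*(-I*u + I)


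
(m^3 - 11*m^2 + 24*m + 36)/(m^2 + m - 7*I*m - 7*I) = (m^2 - 12*m + 36)/(m - 7*I)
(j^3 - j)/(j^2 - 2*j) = (j^2 - 1)/(j - 2)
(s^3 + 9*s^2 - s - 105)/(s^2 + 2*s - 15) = s + 7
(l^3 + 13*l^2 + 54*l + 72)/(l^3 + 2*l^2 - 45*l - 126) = (l + 4)/(l - 7)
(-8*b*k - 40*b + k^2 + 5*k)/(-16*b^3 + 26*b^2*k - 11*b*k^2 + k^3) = (k + 5)/(2*b^2 - 3*b*k + k^2)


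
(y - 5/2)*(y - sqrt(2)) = y^2 - 5*y/2 - sqrt(2)*y + 5*sqrt(2)/2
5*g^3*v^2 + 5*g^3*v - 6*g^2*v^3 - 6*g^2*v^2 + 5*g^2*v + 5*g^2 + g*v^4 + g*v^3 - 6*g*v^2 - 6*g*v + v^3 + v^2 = (-5*g + v)*(-g + v)*(v + 1)*(g*v + 1)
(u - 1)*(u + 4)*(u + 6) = u^3 + 9*u^2 + 14*u - 24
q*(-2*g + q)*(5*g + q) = -10*g^2*q + 3*g*q^2 + q^3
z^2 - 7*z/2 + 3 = (z - 2)*(z - 3/2)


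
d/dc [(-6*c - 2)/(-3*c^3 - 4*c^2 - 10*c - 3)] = 2*(-2*c - 1)/(c^4 + 2*c^3 + 7*c^2 + 6*c + 9)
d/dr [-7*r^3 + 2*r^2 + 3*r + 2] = -21*r^2 + 4*r + 3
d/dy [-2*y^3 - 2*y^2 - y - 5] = -6*y^2 - 4*y - 1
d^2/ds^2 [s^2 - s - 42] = 2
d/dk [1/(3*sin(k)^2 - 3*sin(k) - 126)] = (1 - 2*sin(k))*cos(k)/(3*(sin(k) + cos(k)^2 + 41)^2)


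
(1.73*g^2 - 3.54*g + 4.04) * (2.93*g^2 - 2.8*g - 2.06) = 5.0689*g^4 - 15.2162*g^3 + 18.1854*g^2 - 4.0196*g - 8.3224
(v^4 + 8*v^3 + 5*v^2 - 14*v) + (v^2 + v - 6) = v^4 + 8*v^3 + 6*v^2 - 13*v - 6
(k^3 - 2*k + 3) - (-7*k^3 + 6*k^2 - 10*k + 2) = 8*k^3 - 6*k^2 + 8*k + 1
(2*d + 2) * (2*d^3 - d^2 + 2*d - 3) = 4*d^4 + 2*d^3 + 2*d^2 - 2*d - 6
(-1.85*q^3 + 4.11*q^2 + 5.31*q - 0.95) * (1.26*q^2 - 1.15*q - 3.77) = -2.331*q^5 + 7.3061*q^4 + 8.9386*q^3 - 22.7982*q^2 - 18.9262*q + 3.5815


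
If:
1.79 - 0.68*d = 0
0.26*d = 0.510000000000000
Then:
No Solution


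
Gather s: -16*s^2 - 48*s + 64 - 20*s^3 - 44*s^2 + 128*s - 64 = -20*s^3 - 60*s^2 + 80*s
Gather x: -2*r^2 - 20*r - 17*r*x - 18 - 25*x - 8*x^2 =-2*r^2 - 20*r - 8*x^2 + x*(-17*r - 25) - 18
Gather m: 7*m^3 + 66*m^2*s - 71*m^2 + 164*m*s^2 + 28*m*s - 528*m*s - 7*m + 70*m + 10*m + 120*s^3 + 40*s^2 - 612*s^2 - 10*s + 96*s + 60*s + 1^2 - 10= 7*m^3 + m^2*(66*s - 71) + m*(164*s^2 - 500*s + 73) + 120*s^3 - 572*s^2 + 146*s - 9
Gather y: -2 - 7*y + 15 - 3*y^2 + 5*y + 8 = -3*y^2 - 2*y + 21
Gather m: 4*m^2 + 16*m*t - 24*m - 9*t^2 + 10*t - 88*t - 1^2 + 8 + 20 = 4*m^2 + m*(16*t - 24) - 9*t^2 - 78*t + 27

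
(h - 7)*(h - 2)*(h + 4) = h^3 - 5*h^2 - 22*h + 56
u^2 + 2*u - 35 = (u - 5)*(u + 7)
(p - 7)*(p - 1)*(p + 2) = p^3 - 6*p^2 - 9*p + 14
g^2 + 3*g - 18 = (g - 3)*(g + 6)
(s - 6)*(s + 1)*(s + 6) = s^3 + s^2 - 36*s - 36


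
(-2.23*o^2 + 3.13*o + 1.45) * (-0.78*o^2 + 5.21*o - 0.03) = 1.7394*o^4 - 14.0597*o^3 + 15.2432*o^2 + 7.4606*o - 0.0435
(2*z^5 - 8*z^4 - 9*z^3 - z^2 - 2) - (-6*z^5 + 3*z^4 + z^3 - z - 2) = 8*z^5 - 11*z^4 - 10*z^3 - z^2 + z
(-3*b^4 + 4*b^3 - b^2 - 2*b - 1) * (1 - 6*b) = 18*b^5 - 27*b^4 + 10*b^3 + 11*b^2 + 4*b - 1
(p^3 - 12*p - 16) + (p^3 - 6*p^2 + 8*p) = 2*p^3 - 6*p^2 - 4*p - 16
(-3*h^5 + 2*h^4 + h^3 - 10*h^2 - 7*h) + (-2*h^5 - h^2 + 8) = -5*h^5 + 2*h^4 + h^3 - 11*h^2 - 7*h + 8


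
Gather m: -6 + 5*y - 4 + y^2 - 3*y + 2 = y^2 + 2*y - 8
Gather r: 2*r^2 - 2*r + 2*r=2*r^2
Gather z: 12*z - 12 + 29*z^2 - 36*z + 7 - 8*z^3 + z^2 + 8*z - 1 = -8*z^3 + 30*z^2 - 16*z - 6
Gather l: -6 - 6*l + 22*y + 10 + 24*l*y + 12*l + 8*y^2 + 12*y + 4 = l*(24*y + 6) + 8*y^2 + 34*y + 8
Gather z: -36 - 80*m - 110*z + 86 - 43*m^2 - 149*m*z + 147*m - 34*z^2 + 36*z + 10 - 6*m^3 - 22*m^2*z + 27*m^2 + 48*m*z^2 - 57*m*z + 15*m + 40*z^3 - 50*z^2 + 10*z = -6*m^3 - 16*m^2 + 82*m + 40*z^3 + z^2*(48*m - 84) + z*(-22*m^2 - 206*m - 64) + 60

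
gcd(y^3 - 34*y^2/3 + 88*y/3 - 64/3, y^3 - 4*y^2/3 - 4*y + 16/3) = y^2 - 10*y/3 + 8/3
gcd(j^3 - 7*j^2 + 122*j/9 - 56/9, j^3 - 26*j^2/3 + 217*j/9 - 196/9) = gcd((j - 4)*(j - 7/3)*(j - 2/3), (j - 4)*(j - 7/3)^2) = j^2 - 19*j/3 + 28/3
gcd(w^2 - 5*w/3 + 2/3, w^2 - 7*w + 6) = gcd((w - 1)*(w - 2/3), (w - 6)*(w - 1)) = w - 1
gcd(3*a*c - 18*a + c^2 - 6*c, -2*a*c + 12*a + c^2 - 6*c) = c - 6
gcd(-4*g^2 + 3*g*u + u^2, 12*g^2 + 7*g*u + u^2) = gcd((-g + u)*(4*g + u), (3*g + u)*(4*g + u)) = 4*g + u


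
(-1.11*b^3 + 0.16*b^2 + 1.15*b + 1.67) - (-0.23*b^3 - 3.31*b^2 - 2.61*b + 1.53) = -0.88*b^3 + 3.47*b^2 + 3.76*b + 0.14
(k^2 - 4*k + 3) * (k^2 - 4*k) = k^4 - 8*k^3 + 19*k^2 - 12*k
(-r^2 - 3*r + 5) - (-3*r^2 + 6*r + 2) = 2*r^2 - 9*r + 3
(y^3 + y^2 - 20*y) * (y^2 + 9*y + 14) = y^5 + 10*y^4 + 3*y^3 - 166*y^2 - 280*y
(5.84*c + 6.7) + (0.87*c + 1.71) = 6.71*c + 8.41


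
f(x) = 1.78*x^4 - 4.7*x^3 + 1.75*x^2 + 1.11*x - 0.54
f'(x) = 7.12*x^3 - 14.1*x^2 + 3.5*x + 1.11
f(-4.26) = 976.06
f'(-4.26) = -820.12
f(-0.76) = 2.28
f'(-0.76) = -12.82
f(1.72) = -1.79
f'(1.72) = 1.65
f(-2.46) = 142.48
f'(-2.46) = -198.82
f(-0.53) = 0.20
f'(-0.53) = -5.77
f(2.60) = 12.91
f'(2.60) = 40.04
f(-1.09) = 8.93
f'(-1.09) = -28.68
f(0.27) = -0.20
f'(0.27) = 1.17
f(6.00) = 1360.80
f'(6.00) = 1052.43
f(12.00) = 29053.26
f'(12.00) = 10316.07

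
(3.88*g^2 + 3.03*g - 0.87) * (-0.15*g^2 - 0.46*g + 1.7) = -0.582*g^4 - 2.2393*g^3 + 5.3327*g^2 + 5.5512*g - 1.479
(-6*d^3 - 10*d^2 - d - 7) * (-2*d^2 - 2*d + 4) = 12*d^5 + 32*d^4 - 2*d^3 - 24*d^2 + 10*d - 28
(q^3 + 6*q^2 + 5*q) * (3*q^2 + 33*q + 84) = 3*q^5 + 51*q^4 + 297*q^3 + 669*q^2 + 420*q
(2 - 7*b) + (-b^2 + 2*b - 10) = -b^2 - 5*b - 8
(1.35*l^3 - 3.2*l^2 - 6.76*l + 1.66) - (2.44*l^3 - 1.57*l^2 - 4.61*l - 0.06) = -1.09*l^3 - 1.63*l^2 - 2.15*l + 1.72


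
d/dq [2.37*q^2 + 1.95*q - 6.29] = 4.74*q + 1.95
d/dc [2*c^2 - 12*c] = 4*c - 12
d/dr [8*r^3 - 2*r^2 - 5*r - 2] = 24*r^2 - 4*r - 5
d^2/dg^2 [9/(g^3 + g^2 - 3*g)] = 18*(-g*(3*g + 1)*(g^2 + g - 3) + (3*g^2 + 2*g - 3)^2)/(g^3*(g^2 + g - 3)^3)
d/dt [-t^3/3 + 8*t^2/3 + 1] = t*(16 - 3*t)/3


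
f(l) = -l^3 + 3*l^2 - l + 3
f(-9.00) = 984.00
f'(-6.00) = -145.00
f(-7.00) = 500.00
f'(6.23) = -80.06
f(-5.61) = 279.58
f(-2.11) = 27.86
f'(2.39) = -3.80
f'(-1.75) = -20.69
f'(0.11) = -0.38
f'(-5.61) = -129.08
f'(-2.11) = -27.02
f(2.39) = 4.09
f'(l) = -3*l^2 + 6*l - 1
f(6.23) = -128.60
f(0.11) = 2.92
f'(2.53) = -5.02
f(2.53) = 3.48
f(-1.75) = 19.30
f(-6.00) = 333.00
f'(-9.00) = -298.00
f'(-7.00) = -190.00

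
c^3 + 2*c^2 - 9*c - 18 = (c - 3)*(c + 2)*(c + 3)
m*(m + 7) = m^2 + 7*m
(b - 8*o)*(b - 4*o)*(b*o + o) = b^3*o - 12*b^2*o^2 + b^2*o + 32*b*o^3 - 12*b*o^2 + 32*o^3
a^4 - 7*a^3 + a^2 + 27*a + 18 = (a - 6)*(a - 3)*(a + 1)^2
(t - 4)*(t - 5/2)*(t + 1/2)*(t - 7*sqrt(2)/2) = t^4 - 6*t^3 - 7*sqrt(2)*t^3/2 + 27*t^2/4 + 21*sqrt(2)*t^2 - 189*sqrt(2)*t/8 + 5*t - 35*sqrt(2)/2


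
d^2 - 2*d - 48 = (d - 8)*(d + 6)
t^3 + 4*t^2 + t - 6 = (t - 1)*(t + 2)*(t + 3)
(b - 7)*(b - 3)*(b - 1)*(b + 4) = b^4 - 7*b^3 - 13*b^2 + 103*b - 84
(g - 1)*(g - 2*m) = g^2 - 2*g*m - g + 2*m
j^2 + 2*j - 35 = (j - 5)*(j + 7)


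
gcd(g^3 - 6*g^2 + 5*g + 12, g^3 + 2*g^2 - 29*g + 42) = g - 3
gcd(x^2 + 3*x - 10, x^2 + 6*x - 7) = 1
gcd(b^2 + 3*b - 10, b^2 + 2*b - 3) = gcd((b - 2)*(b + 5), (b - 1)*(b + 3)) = 1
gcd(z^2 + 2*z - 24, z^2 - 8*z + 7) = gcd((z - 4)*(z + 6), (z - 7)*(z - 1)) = 1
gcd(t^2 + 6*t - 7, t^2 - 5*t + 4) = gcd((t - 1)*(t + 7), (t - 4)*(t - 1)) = t - 1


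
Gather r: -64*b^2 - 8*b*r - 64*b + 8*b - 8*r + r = -64*b^2 - 56*b + r*(-8*b - 7)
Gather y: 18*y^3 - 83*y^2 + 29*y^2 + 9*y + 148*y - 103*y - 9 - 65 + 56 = 18*y^3 - 54*y^2 + 54*y - 18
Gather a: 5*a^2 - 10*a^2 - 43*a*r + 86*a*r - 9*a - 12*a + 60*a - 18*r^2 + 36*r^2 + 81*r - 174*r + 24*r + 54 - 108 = -5*a^2 + a*(43*r + 39) + 18*r^2 - 69*r - 54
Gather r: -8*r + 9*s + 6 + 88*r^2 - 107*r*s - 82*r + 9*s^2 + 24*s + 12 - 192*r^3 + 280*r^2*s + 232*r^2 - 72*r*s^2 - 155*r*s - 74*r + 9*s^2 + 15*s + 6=-192*r^3 + r^2*(280*s + 320) + r*(-72*s^2 - 262*s - 164) + 18*s^2 + 48*s + 24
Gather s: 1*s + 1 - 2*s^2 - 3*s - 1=-2*s^2 - 2*s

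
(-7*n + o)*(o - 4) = -7*n*o + 28*n + o^2 - 4*o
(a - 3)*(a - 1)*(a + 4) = a^3 - 13*a + 12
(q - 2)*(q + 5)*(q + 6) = q^3 + 9*q^2 + 8*q - 60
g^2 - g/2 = g*(g - 1/2)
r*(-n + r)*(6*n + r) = -6*n^2*r + 5*n*r^2 + r^3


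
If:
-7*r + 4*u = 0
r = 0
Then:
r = 0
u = 0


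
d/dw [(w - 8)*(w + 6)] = 2*w - 2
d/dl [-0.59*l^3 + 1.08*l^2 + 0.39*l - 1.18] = -1.77*l^2 + 2.16*l + 0.39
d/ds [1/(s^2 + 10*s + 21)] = 2*(-s - 5)/(s^2 + 10*s + 21)^2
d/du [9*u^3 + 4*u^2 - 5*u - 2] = 27*u^2 + 8*u - 5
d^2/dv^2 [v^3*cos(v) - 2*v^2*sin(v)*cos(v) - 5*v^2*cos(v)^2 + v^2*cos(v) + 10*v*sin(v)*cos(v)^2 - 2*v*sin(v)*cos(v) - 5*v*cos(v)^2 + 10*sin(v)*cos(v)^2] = -v^3*cos(v) - 6*v^2*sin(v) + 4*v^2*sin(2*v) - v^2*cos(v) + 10*v^2*cos(2*v) - 13*v*sin(v)/2 + 24*v*sin(2*v) - 45*v*sin(3*v)/2 + 6*v*cos(v) + 2*v*cos(2*v) - 5*sin(v)/2 + 8*sin(2*v) - 45*sin(3*v)/2 + 7*cos(v) - 9*cos(2*v) + 15*cos(3*v) - 5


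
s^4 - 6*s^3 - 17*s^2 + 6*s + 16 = (s - 8)*(s - 1)*(s + 1)*(s + 2)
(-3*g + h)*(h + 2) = -3*g*h - 6*g + h^2 + 2*h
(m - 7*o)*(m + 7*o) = m^2 - 49*o^2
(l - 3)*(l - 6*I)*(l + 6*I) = l^3 - 3*l^2 + 36*l - 108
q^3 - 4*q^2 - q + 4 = (q - 4)*(q - 1)*(q + 1)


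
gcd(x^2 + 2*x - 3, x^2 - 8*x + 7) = x - 1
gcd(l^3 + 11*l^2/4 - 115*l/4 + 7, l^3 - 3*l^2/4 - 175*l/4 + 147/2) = l + 7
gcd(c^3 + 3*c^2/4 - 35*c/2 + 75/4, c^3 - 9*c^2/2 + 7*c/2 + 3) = c - 3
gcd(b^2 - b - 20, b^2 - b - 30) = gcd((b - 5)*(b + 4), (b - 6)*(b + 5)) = 1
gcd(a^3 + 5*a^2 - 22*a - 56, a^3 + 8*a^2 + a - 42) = a + 7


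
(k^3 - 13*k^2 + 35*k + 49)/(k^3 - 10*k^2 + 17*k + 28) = (k - 7)/(k - 4)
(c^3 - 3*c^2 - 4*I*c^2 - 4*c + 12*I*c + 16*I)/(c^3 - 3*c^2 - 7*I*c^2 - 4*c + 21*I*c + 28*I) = (c - 4*I)/(c - 7*I)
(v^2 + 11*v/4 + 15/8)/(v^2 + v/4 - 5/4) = (v + 3/2)/(v - 1)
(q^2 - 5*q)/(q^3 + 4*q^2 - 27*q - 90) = q/(q^2 + 9*q + 18)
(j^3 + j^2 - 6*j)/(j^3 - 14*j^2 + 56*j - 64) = j*(j + 3)/(j^2 - 12*j + 32)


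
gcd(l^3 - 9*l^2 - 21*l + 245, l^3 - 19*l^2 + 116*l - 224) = l - 7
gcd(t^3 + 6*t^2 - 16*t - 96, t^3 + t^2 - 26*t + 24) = t^2 + 2*t - 24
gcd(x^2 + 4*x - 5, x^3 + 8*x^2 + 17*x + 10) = x + 5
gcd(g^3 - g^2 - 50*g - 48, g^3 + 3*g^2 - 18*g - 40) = 1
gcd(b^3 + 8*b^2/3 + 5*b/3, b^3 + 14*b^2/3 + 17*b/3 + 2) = b + 1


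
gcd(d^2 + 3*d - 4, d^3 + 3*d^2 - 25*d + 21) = d - 1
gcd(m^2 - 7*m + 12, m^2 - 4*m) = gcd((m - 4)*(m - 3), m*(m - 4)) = m - 4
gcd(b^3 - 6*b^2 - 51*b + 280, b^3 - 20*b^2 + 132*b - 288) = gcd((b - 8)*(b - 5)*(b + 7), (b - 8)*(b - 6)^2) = b - 8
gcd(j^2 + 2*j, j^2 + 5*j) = j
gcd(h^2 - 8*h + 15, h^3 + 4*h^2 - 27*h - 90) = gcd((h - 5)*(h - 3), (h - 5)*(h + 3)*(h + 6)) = h - 5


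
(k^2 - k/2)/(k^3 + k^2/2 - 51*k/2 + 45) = k*(2*k - 1)/(2*k^3 + k^2 - 51*k + 90)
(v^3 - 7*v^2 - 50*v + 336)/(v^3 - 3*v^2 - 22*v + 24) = (v^2 - v - 56)/(v^2 + 3*v - 4)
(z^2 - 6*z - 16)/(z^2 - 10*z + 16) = (z + 2)/(z - 2)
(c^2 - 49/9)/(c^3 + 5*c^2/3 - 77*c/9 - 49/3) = (3*c - 7)/(3*c^2 - 2*c - 21)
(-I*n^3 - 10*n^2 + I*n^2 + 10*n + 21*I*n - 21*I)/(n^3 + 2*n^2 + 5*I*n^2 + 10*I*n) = (-I*n^3 + n^2*(-10 + I) + n*(10 + 21*I) - 21*I)/(n*(n^2 + n*(2 + 5*I) + 10*I))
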